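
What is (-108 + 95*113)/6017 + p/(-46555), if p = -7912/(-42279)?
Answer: 20917064219311/11843254150365 ≈ 1.7662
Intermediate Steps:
p = 7912/42279 (p = -7912*(-1/42279) = 7912/42279 ≈ 0.18714)
(-108 + 95*113)/6017 + p/(-46555) = (-108 + 95*113)/6017 + (7912/42279)/(-46555) = (-108 + 10735)*(1/6017) + (7912/42279)*(-1/46555) = 10627*(1/6017) - 7912/1968298845 = 10627/6017 - 7912/1968298845 = 20917064219311/11843254150365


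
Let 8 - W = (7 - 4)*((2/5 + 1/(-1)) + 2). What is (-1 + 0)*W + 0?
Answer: -19/5 ≈ -3.8000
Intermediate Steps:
W = 19/5 (W = 8 - (7 - 4)*((2/5 + 1/(-1)) + 2) = 8 - 3*((2*(⅕) + 1*(-1)) + 2) = 8 - 3*((⅖ - 1) + 2) = 8 - 3*(-⅗ + 2) = 8 - 3*7/5 = 8 - 1*21/5 = 8 - 21/5 = 19/5 ≈ 3.8000)
(-1 + 0)*W + 0 = (-1 + 0)*(19/5) + 0 = -1*19/5 + 0 = -19/5 + 0 = -19/5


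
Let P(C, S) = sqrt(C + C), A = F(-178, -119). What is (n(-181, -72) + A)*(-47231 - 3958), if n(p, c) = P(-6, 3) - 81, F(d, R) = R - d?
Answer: 1126158 - 102378*I*sqrt(3) ≈ 1.1262e+6 - 1.7732e+5*I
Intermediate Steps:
A = 59 (A = -119 - 1*(-178) = -119 + 178 = 59)
P(C, S) = sqrt(2)*sqrt(C) (P(C, S) = sqrt(2*C) = sqrt(2)*sqrt(C))
n(p, c) = -81 + 2*I*sqrt(3) (n(p, c) = sqrt(2)*sqrt(-6) - 81 = sqrt(2)*(I*sqrt(6)) - 81 = 2*I*sqrt(3) - 81 = -81 + 2*I*sqrt(3))
(n(-181, -72) + A)*(-47231 - 3958) = ((-81 + 2*I*sqrt(3)) + 59)*(-47231 - 3958) = (-22 + 2*I*sqrt(3))*(-51189) = 1126158 - 102378*I*sqrt(3)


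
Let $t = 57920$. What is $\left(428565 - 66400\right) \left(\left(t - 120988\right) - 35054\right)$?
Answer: $-35536354130$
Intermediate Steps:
$\left(428565 - 66400\right) \left(\left(t - 120988\right) - 35054\right) = \left(428565 - 66400\right) \left(\left(57920 - 120988\right) - 35054\right) = 362165 \left(-63068 - 35054\right) = 362165 \left(-98122\right) = -35536354130$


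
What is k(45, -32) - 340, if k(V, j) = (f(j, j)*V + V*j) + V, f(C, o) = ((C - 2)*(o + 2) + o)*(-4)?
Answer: -179575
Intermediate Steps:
f(C, o) = -4*o - 4*(-2 + C)*(2 + o) (f(C, o) = ((-2 + C)*(2 + o) + o)*(-4) = (o + (-2 + C)*(2 + o))*(-4) = -4*o - 4*(-2 + C)*(2 + o))
k(V, j) = V + V*j + V*(16 - 4*j - 4*j**2) (k(V, j) = ((16 - 8*j + 4*j - 4*j*j)*V + V*j) + V = ((16 - 8*j + 4*j - 4*j**2)*V + V*j) + V = ((16 - 4*j - 4*j**2)*V + V*j) + V = (V*(16 - 4*j - 4*j**2) + V*j) + V = (V*j + V*(16 - 4*j - 4*j**2)) + V = V + V*j + V*(16 - 4*j - 4*j**2))
k(45, -32) - 340 = 45*(17 - 4*(-32)**2 - 3*(-32)) - 340 = 45*(17 - 4*1024 + 96) - 340 = 45*(17 - 4096 + 96) - 340 = 45*(-3983) - 340 = -179235 - 340 = -179575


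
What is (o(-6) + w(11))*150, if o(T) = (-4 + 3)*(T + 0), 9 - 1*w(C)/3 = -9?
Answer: 9000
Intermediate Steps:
w(C) = 54 (w(C) = 27 - 3*(-9) = 27 + 27 = 54)
o(T) = -T
(o(-6) + w(11))*150 = (-1*(-6) + 54)*150 = (6 + 54)*150 = 60*150 = 9000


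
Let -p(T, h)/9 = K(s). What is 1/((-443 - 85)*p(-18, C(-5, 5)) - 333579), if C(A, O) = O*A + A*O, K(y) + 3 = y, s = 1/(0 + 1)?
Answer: -1/343083 ≈ -2.9147e-6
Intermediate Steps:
s = 1 (s = 1/1 = 1)
K(y) = -3 + y
C(A, O) = 2*A*O (C(A, O) = A*O + A*O = 2*A*O)
p(T, h) = 18 (p(T, h) = -9*(-3 + 1) = -9*(-2) = 18)
1/((-443 - 85)*p(-18, C(-5, 5)) - 333579) = 1/((-443 - 85)*18 - 333579) = 1/(-528*18 - 333579) = 1/(-9504 - 333579) = 1/(-343083) = -1/343083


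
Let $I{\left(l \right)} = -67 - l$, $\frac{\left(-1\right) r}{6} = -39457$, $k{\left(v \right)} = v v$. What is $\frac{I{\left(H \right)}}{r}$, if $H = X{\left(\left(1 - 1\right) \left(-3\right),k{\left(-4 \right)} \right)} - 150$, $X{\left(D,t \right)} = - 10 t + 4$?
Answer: $\frac{239}{236742} \approx 0.0010095$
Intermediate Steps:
$k{\left(v \right)} = v^{2}$
$r = 236742$ ($r = \left(-6\right) \left(-39457\right) = 236742$)
$X{\left(D,t \right)} = 4 - 10 t$
$H = -306$ ($H = \left(4 - 10 \left(-4\right)^{2}\right) - 150 = \left(4 - 160\right) - 150 = -156 - 150 = -306$)
$\frac{I{\left(H \right)}}{r} = \frac{-67 - -306}{236742} = \left(-67 + 306\right) \frac{1}{236742} = 239 \cdot \frac{1}{236742} = \frac{239}{236742}$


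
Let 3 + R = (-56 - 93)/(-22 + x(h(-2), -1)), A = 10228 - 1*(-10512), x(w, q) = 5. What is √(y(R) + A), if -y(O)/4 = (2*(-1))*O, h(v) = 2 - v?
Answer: 2*√1501797/17 ≈ 144.17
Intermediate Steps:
A = 20740 (A = 10228 + 10512 = 20740)
R = 98/17 (R = -3 + (-56 - 93)/(-22 + 5) = -3 - 149/(-17) = -3 - 149*(-1/17) = -3 + 149/17 = 98/17 ≈ 5.7647)
y(O) = 8*O (y(O) = -4*2*(-1)*O = -(-8)*O = 8*O)
√(y(R) + A) = √(8*(98/17) + 20740) = √(784/17 + 20740) = √(353364/17) = 2*√1501797/17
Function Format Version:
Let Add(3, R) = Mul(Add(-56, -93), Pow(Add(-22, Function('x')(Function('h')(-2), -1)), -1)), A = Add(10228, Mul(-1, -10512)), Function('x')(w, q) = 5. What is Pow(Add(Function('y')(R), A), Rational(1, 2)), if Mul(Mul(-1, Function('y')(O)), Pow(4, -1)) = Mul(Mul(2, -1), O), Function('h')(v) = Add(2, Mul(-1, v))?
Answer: Mul(Rational(2, 17), Pow(1501797, Rational(1, 2))) ≈ 144.17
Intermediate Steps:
A = 20740 (A = Add(10228, 10512) = 20740)
R = Rational(98, 17) (R = Add(-3, Mul(Add(-56, -93), Pow(Add(-22, 5), -1))) = Add(-3, Mul(-149, Pow(-17, -1))) = Add(-3, Mul(-149, Rational(-1, 17))) = Add(-3, Rational(149, 17)) = Rational(98, 17) ≈ 5.7647)
Function('y')(O) = Mul(8, O) (Function('y')(O) = Mul(-4, Mul(Mul(2, -1), O)) = Mul(-4, Mul(-2, O)) = Mul(8, O))
Pow(Add(Function('y')(R), A), Rational(1, 2)) = Pow(Add(Mul(8, Rational(98, 17)), 20740), Rational(1, 2)) = Pow(Add(Rational(784, 17), 20740), Rational(1, 2)) = Pow(Rational(353364, 17), Rational(1, 2)) = Mul(Rational(2, 17), Pow(1501797, Rational(1, 2)))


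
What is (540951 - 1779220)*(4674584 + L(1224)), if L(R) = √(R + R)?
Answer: -5788392455096 - 14859228*√17 ≈ -5.7884e+12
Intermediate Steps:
L(R) = √2*√R (L(R) = √(2*R) = √2*√R)
(540951 - 1779220)*(4674584 + L(1224)) = (540951 - 1779220)*(4674584 + √2*√1224) = -1238269*(4674584 + √2*(6*√34)) = -1238269*(4674584 + 12*√17) = -5788392455096 - 14859228*√17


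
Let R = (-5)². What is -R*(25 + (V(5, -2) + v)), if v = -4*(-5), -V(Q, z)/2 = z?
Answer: -1225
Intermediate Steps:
V(Q, z) = -2*z
v = 20
R = 25
-R*(25 + (V(5, -2) + v)) = -25*(25 + (-2*(-2) + 20)) = -25*(25 + (4 + 20)) = -25*(25 + 24) = -25*49 = -1*1225 = -1225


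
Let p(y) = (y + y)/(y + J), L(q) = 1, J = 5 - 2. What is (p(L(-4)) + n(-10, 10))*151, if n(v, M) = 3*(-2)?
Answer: -1661/2 ≈ -830.50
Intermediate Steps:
J = 3
n(v, M) = -6
p(y) = 2*y/(3 + y) (p(y) = (y + y)/(y + 3) = (2*y)/(3 + y) = 2*y/(3 + y))
(p(L(-4)) + n(-10, 10))*151 = (2*1/(3 + 1) - 6)*151 = (2*1/4 - 6)*151 = (2*1*(¼) - 6)*151 = (½ - 6)*151 = -11/2*151 = -1661/2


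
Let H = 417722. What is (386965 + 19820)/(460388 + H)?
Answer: 81357/175622 ≈ 0.46325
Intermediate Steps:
(386965 + 19820)/(460388 + H) = (386965 + 19820)/(460388 + 417722) = 406785/878110 = 406785*(1/878110) = 81357/175622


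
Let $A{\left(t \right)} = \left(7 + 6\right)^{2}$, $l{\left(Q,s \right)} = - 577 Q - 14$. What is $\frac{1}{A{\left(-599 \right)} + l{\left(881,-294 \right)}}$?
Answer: $- \frac{1}{508182} \approx -1.9678 \cdot 10^{-6}$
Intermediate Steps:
$l{\left(Q,s \right)} = -14 - 577 Q$
$A{\left(t \right)} = 169$ ($A{\left(t \right)} = 13^{2} = 169$)
$\frac{1}{A{\left(-599 \right)} + l{\left(881,-294 \right)}} = \frac{1}{169 - 508351} = \frac{1}{-508182} = - \frac{1}{508182}$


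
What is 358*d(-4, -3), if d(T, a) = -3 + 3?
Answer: 0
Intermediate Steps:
d(T, a) = 0
358*d(-4, -3) = 358*0 = 0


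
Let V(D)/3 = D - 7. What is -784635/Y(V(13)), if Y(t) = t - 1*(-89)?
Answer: -784635/107 ≈ -7333.0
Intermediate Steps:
V(D) = -21 + 3*D (V(D) = 3*(D - 7) = 3*(-7 + D) = -21 + 3*D)
Y(t) = 89 + t (Y(t) = t + 89 = 89 + t)
-784635/Y(V(13)) = -784635/(89 + (-21 + 3*13)) = -784635/(89 + (-21 + 39)) = -784635/(89 + 18) = -784635/107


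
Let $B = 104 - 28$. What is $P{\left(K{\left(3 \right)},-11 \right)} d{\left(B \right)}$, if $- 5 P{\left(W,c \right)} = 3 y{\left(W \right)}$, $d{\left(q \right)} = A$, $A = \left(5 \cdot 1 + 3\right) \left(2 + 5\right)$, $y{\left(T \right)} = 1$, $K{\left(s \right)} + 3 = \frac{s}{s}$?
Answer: $- \frac{168}{5} \approx -33.6$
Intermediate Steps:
$K{\left(s \right)} = -2$ ($K{\left(s \right)} = -3 + \frac{s}{s} = -3 + 1 = -2$)
$B = 76$ ($B = 104 - 28 = 76$)
$A = 56$ ($A = \left(5 + 3\right) 7 = 8 \cdot 7 = 56$)
$d{\left(q \right)} = 56$
$P{\left(W,c \right)} = - \frac{3}{5}$ ($P{\left(W,c \right)} = - \frac{3 \cdot 1}{5} = \left(- \frac{1}{5}\right) 3 = - \frac{3}{5}$)
$P{\left(K{\left(3 \right)},-11 \right)} d{\left(B \right)} = \left(- \frac{3}{5}\right) 56 = - \frac{168}{5}$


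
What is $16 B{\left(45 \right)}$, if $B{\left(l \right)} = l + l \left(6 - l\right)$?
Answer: $-27360$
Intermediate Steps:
$16 B{\left(45 \right)} = 16 \cdot 45 \left(7 - 45\right) = 16 \cdot 45 \left(-38\right) = 16 \left(-1710\right) = -27360$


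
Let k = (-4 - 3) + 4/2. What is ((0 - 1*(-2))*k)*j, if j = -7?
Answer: 70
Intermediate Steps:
k = -5 (k = -7 + 4*(½) = -7 + 2 = -5)
((0 - 1*(-2))*k)*j = ((0 - 1*(-2))*(-5))*(-7) = ((0 + 2)*(-5))*(-7) = (2*(-5))*(-7) = -10*(-7) = 70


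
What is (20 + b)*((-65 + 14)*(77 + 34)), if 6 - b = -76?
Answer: -577422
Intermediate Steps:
b = 82 (b = 6 - 1*(-76) = 6 + 76 = 82)
(20 + b)*((-65 + 14)*(77 + 34)) = (20 + 82)*((-65 + 14)*(77 + 34)) = 102*(-51*111) = 102*(-5661) = -577422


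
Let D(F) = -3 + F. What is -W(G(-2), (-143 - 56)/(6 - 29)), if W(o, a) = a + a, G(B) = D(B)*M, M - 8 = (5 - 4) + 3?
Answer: -398/23 ≈ -17.304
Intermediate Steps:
M = 12 (M = 8 + ((5 - 4) + 3) = 8 + (1 + 3) = 8 + 4 = 12)
G(B) = -36 + 12*B (G(B) = (-3 + B)*12 = -36 + 12*B)
W(o, a) = 2*a
-W(G(-2), (-143 - 56)/(6 - 29)) = -2*(-143 - 56)/(6 - 29) = -2*(-199/(-23)) = -2*(-199*(-1/23)) = -2*199/23 = -1*398/23 = -398/23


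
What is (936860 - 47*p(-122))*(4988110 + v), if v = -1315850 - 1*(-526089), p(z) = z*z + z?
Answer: 1020391931054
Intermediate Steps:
p(z) = z + z² (p(z) = z² + z = z + z²)
v = -789761 (v = -1315850 + 526089 = -789761)
(936860 - 47*p(-122))*(4988110 + v) = (936860 - (-5734)*(1 - 122))*(4988110 - 789761) = (936860 - (-5734)*(-121))*4198349 = (936860 - 47*14762)*4198349 = (936860 - 693814)*4198349 = 243046*4198349 = 1020391931054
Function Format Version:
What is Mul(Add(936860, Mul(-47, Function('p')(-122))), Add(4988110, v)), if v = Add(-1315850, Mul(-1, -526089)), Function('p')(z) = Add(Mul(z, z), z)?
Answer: 1020391931054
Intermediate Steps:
Function('p')(z) = Add(z, Pow(z, 2)) (Function('p')(z) = Add(Pow(z, 2), z) = Add(z, Pow(z, 2)))
v = -789761 (v = Add(-1315850, 526089) = -789761)
Mul(Add(936860, Mul(-47, Function('p')(-122))), Add(4988110, v)) = Mul(Add(936860, Mul(-47, Mul(-122, Add(1, -122)))), Add(4988110, -789761)) = Mul(Add(936860, Mul(-47, Mul(-122, -121))), 4198349) = Mul(Add(936860, Mul(-47, 14762)), 4198349) = Mul(Add(936860, -693814), 4198349) = Mul(243046, 4198349) = 1020391931054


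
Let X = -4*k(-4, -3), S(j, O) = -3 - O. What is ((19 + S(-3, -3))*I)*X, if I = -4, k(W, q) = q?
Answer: -912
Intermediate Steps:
X = 12 (X = -4*(-3) = 12)
((19 + S(-3, -3))*I)*X = ((19 + (-3 - 1*(-3)))*(-4))*12 = ((19 + (-3 + 3))*(-4))*12 = ((19 + 0)*(-4))*12 = (19*(-4))*12 = -76*12 = -912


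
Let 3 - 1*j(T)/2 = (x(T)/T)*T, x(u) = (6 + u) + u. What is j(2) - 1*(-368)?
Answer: 354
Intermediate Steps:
x(u) = 6 + 2*u
j(T) = -6 - 4*T (j(T) = 6 - 2*(6 + 2*T)/T*T = 6 - 2*(6 + 2*T) = 6 + (-12 - 4*T) = -6 - 4*T)
j(2) - 1*(-368) = (-6 - 4*2) - 1*(-368) = (-6 - 8) + 368 = -14 + 368 = 354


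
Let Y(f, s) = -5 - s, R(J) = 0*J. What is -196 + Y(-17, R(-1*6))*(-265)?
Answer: 1129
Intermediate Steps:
R(J) = 0
-196 + Y(-17, R(-1*6))*(-265) = -196 + (-5 - 1*0)*(-265) = -196 + (-5 + 0)*(-265) = -196 - 5*(-265) = -196 + 1325 = 1129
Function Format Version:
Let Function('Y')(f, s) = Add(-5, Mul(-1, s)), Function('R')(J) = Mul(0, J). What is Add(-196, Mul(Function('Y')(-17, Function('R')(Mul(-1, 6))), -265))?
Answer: 1129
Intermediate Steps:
Function('R')(J) = 0
Add(-196, Mul(Function('Y')(-17, Function('R')(Mul(-1, 6))), -265)) = Add(-196, Mul(Add(-5, Mul(-1, 0)), -265)) = Add(-196, Mul(Add(-5, 0), -265)) = Add(-196, Mul(-5, -265)) = Add(-196, 1325) = 1129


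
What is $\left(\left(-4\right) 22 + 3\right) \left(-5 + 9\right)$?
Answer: $-340$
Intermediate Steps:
$\left(\left(-4\right) 22 + 3\right) \left(-5 + 9\right) = \left(-88 + 3\right) 4 = \left(-85\right) 4 = -340$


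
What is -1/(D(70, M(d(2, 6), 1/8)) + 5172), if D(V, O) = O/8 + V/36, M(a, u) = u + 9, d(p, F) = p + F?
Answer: -576/2980849 ≈ -0.00019323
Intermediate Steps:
d(p, F) = F + p
M(a, u) = 9 + u
D(V, O) = O/8 + V/36 (D(V, O) = O*(⅛) + V*(1/36) = O/8 + V/36)
-1/(D(70, M(d(2, 6), 1/8)) + 5172) = -1/(((9 + 1/8)/8 + (1/36)*70) + 5172) = -1/(((9 + ⅛)/8 + 35/18) + 5172) = -1/(((⅛)*(73/8) + 35/18) + 5172) = -1/((73/64 + 35/18) + 5172) = -1/(1777/576 + 5172) = -1/2980849/576 = -1*576/2980849 = -576/2980849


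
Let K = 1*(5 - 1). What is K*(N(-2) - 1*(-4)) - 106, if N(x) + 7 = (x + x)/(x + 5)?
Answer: -370/3 ≈ -123.33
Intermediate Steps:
K = 4 (K = 1*4 = 4)
N(x) = -7 + 2*x/(5 + x) (N(x) = -7 + (x + x)/(x + 5) = -7 + (2*x)/(5 + x) = -7 + 2*x/(5 + x))
K*(N(-2) - 1*(-4)) - 106 = 4*(5*(-7 - 1*(-2))/(5 - 2) - 1*(-4)) - 106 = 4*(5*(-7 + 2)/3 + 4) - 106 = 4*(5*(⅓)*(-5) + 4) - 106 = 4*(-25/3 + 4) - 106 = 4*(-13/3) - 106 = -52/3 - 106 = -370/3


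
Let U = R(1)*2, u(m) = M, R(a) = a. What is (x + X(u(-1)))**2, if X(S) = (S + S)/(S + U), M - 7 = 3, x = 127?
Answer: 148996/9 ≈ 16555.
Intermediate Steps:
M = 10 (M = 7 + 3 = 10)
u(m) = 10
U = 2 (U = 1*2 = 2)
X(S) = 2*S/(2 + S) (X(S) = (S + S)/(S + 2) = (2*S)/(2 + S) = 2*S/(2 + S))
(x + X(u(-1)))**2 = (127 + 2*10/(2 + 10))**2 = (127 + 2*10/12)**2 = (127 + 2*10*(1/12))**2 = (127 + 5/3)**2 = (386/3)**2 = 148996/9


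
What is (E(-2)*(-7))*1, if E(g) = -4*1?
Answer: 28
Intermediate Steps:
E(g) = -4
(E(-2)*(-7))*1 = -4*(-7)*1 = 28*1 = 28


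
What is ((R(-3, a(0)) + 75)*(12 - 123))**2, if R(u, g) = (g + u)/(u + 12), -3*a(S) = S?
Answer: 68690944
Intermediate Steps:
a(S) = -S/3
R(u, g) = (g + u)/(12 + u)
((R(-3, a(0)) + 75)*(12 - 123))**2 = (((-1/3*0 - 3)/(12 - 3) + 75)*(12 - 123))**2 = (((0 - 3)/9 + 75)*(-111))**2 = (((1/9)*(-3) + 75)*(-111))**2 = ((-1/3 + 75)*(-111))**2 = ((224/3)*(-111))**2 = (-8288)**2 = 68690944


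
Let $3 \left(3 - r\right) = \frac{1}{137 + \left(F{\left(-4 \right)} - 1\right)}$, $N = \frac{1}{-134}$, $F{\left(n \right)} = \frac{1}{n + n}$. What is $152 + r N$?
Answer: $\frac{66410273}{436974} \approx 151.98$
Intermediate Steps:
$F{\left(n \right)} = \frac{1}{2 n}$
$N = - \frac{1}{134} \approx -0.0074627$
$r = \frac{9775}{3261}$ ($r = 3 - \frac{1}{3 \left(137 + \left(\frac{1}{2 \left(-4\right)} - 1\right)\right)} = 3 - \frac{1}{3 \left(137 + \left(\frac{1}{2} \left(- \frac{1}{4}\right) - 1\right)\right)} = 3 - \frac{1}{3 \left(137 - \frac{9}{8}\right)} = 3 - \frac{1}{3 \cdot \frac{1087}{8}} = 3 - \frac{8}{3261} = \frac{9775}{3261} \approx 2.9975$)
$152 + r N = 152 + \frac{9775}{3261} \left(- \frac{1}{134}\right) = 152 - \frac{9775}{436974} = \frac{66410273}{436974}$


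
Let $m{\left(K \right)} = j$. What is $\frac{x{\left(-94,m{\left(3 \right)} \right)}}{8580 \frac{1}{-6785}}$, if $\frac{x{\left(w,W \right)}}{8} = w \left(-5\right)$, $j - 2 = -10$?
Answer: $- \frac{1275580}{429} \approx -2973.4$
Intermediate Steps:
$j = -8$ ($j = 2 - 10 = -8$)
$m{\left(K \right)} = -8$
$x{\left(w,W \right)} = - 40 w$ ($x{\left(w,W \right)} = 8 w \left(-5\right) = 8 \left(- 5 w\right) = - 40 w$)
$\frac{x{\left(-94,m{\left(3 \right)} \right)}}{8580 \frac{1}{-6785}} = \frac{\left(-40\right) \left(-94\right)}{8580 \frac{1}{-6785}} = \frac{3760}{8580 \left(- \frac{1}{6785}\right)} = \frac{3760}{- \frac{1716}{1357}} = 3760 \left(- \frac{1357}{1716}\right) = - \frac{1275580}{429}$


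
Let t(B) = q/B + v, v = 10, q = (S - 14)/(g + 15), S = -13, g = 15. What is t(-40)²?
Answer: 16072081/160000 ≈ 100.45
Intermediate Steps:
q = -9/10 (q = (-13 - 14)/(15 + 15) = -27/30 = -27*1/30 = -9/10 ≈ -0.90000)
t(B) = 10 - 9/(10*B) (t(B) = -9/(10*B) + 10 = 10 - 9/(10*B))
t(-40)² = (10 - 9/10/(-40))² = (10 - 9/10*(-1/40))² = (10 + 9/400)² = (4009/400)² = 16072081/160000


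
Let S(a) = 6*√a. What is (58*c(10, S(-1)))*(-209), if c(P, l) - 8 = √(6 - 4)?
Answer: -96976 - 12122*√2 ≈ -1.1412e+5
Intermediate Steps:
c(P, l) = 8 + √2 (c(P, l) = 8 + √(6 - 4) = 8 + √2)
(58*c(10, S(-1)))*(-209) = (58*(8 + √2))*(-209) = (464 + 58*√2)*(-209) = -96976 - 12122*√2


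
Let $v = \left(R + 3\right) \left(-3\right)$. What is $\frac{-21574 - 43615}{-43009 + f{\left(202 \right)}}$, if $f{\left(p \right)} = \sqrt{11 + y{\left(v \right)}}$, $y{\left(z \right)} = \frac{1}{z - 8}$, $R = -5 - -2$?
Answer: $\frac{22429709608}{14798192561} + \frac{130378 \sqrt{174}}{14798192561} \approx 1.5158$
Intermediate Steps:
$R = -3$ ($R = -5 + 2 = -3$)
$v = 0$ ($v = \left(-3 + 3\right) \left(-3\right) = 0 \left(-3\right) = 0$)
$y{\left(z \right)} = \frac{1}{-8 + z}$
$f{\left(p \right)} = \frac{\sqrt{174}}{4}$ ($f{\left(p \right)} = \sqrt{11 + \frac{1}{-8 + 0}} = \sqrt{11 + \frac{1}{-8}} = \sqrt{11 - \frac{1}{8}} = \sqrt{\frac{87}{8}} = \frac{\sqrt{174}}{4}$)
$\frac{-21574 - 43615}{-43009 + f{\left(202 \right)}} = \frac{-21574 - 43615}{-43009 + \frac{\sqrt{174}}{4}} = - \frac{65189}{-43009 + \frac{\sqrt{174}}{4}}$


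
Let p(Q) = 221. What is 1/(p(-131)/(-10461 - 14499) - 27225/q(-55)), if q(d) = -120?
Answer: 1920/435583 ≈ 0.0044079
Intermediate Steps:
1/(p(-131)/(-10461 - 14499) - 27225/q(-55)) = 1/(221/(-10461 - 14499) - 27225/(-120)) = 1/(221/(-24960) - 27225*(-1/120)) = 1/(221*(-1/24960) + 1815/8) = 1/(-17/1920 + 1815/8) = 1/(435583/1920) = 1920/435583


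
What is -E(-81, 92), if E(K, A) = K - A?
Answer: 173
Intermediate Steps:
-E(-81, 92) = -(-81 - 1*92) = -(-81 - 92) = -1*(-173) = 173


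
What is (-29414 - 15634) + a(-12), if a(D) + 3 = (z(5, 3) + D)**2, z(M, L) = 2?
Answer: -44951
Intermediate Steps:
a(D) = -3 + (2 + D)**2
(-29414 - 15634) + a(-12) = (-29414 - 15634) + (-3 + (2 - 12)**2) = -45048 + (-3 + (-10)**2) = -45048 + (-3 + 100) = -45048 + 97 = -44951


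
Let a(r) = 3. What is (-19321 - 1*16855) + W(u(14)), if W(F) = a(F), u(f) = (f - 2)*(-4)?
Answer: -36173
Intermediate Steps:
u(f) = 8 - 4*f (u(f) = (-2 + f)*(-4) = 8 - 4*f)
W(F) = 3
(-19321 - 1*16855) + W(u(14)) = (-19321 - 1*16855) + 3 = (-19321 - 16855) + 3 = -36176 + 3 = -36173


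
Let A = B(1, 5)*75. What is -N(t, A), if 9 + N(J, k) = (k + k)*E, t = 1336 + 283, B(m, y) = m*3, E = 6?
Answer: -2691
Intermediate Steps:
B(m, y) = 3*m
t = 1619
A = 225 (A = (3*1)*75 = 3*75 = 225)
N(J, k) = -9 + 12*k (N(J, k) = -9 + (k + k)*6 = -9 + (2*k)*6 = -9 + 12*k)
-N(t, A) = -(-9 + 12*225) = -(-9 + 2700) = -1*2691 = -2691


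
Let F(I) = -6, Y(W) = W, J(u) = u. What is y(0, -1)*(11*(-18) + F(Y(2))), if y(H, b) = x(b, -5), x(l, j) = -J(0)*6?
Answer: 0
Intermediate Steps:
x(l, j) = 0 (x(l, j) = -1*0*6 = 0*6 = 0)
y(H, b) = 0
y(0, -1)*(11*(-18) + F(Y(2))) = 0*(11*(-18) - 6) = 0*(-198 - 6) = 0*(-204) = 0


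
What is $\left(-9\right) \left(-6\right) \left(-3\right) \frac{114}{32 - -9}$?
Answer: $- \frac{18468}{41} \approx -450.44$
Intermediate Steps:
$\left(-9\right) \left(-6\right) \left(-3\right) \frac{114}{32 - -9} = 54 \left(-3\right) \frac{114}{32 + 9} = - 162 \cdot \frac{114}{41} = - 162 \cdot 114 \cdot \frac{1}{41} = \left(-162\right) \frac{114}{41} = - \frac{18468}{41}$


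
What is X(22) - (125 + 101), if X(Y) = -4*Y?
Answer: -314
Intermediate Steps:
X(22) - (125 + 101) = -4*22 - (125 + 101) = -88 - 1*226 = -88 - 226 = -314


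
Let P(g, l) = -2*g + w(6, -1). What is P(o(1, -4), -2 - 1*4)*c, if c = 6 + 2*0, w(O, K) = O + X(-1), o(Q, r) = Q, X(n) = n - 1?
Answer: 12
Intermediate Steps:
X(n) = -1 + n
w(O, K) = -2 + O (w(O, K) = O + (-1 - 1) = O - 2 = -2 + O)
P(g, l) = 4 - 2*g (P(g, l) = -2*g + (-2 + 6) = -2*g + 4 = 4 - 2*g)
c = 6 (c = 6 + 0 = 6)
P(o(1, -4), -2 - 1*4)*c = (4 - 2*1)*6 = (4 - 2)*6 = 2*6 = 12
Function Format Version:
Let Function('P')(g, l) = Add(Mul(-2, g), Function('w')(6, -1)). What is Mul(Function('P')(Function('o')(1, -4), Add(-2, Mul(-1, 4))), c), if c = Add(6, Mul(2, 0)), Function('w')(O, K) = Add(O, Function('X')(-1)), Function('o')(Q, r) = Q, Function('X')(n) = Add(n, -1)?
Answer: 12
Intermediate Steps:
Function('X')(n) = Add(-1, n)
Function('w')(O, K) = Add(-2, O) (Function('w')(O, K) = Add(O, Add(-1, -1)) = Add(O, -2) = Add(-2, O))
Function('P')(g, l) = Add(4, Mul(-2, g)) (Function('P')(g, l) = Add(Mul(-2, g), Add(-2, 6)) = Add(Mul(-2, g), 4) = Add(4, Mul(-2, g)))
c = 6 (c = Add(6, 0) = 6)
Mul(Function('P')(Function('o')(1, -4), Add(-2, Mul(-1, 4))), c) = Mul(Add(4, Mul(-2, 1)), 6) = Mul(Add(4, -2), 6) = Mul(2, 6) = 12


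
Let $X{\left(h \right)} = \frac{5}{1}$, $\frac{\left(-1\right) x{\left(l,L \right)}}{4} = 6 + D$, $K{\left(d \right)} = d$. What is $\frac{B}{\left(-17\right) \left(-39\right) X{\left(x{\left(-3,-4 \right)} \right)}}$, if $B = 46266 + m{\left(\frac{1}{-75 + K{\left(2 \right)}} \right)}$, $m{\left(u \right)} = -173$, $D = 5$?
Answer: $\frac{46093}{3315} \approx 13.904$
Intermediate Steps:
$x{\left(l,L \right)} = -44$ ($x{\left(l,L \right)} = - 4 \left(6 + 5\right) = \left(-4\right) 11 = -44$)
$X{\left(h \right)} = 5$ ($X{\left(h \right)} = 5 \cdot 1 = 5$)
$B = 46093$ ($B = 46266 - 173 = 46093$)
$\frac{B}{\left(-17\right) \left(-39\right) X{\left(x{\left(-3,-4 \right)} \right)}} = \frac{46093}{\left(-17\right) \left(-39\right) 5} = \frac{46093}{663 \cdot 5} = \frac{46093}{3315}$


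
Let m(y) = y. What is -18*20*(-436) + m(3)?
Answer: 156963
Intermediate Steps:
-18*20*(-436) + m(3) = -18*20*(-436) + 3 = -360*(-436) + 3 = 156960 + 3 = 156963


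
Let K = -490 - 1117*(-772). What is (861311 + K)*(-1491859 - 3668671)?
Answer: -8892341466850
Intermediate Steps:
K = 861834 (K = -490 + 862324 = 861834)
(861311 + K)*(-1491859 - 3668671) = (861311 + 861834)*(-1491859 - 3668671) = 1723145*(-5160530) = -8892341466850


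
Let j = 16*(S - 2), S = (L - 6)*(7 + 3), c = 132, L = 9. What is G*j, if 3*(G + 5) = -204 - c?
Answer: -52416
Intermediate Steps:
S = 30 (S = (9 - 6)*(7 + 3) = 3*10 = 30)
j = 448 (j = 16*(30 - 2) = 16*28 = 448)
G = -117 (G = -5 + (-204 - 1*132)/3 = -5 + (-204 - 132)/3 = -5 + (1/3)*(-336) = -5 - 112 = -117)
G*j = -117*448 = -52416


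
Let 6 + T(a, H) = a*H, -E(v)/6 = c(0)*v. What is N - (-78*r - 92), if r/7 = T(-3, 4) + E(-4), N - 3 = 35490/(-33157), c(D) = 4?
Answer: 1415204741/33157 ≈ 42682.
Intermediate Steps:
E(v) = -24*v
T(a, H) = -6 + H*a (T(a, H) = -6 + a*H = -6 + H*a)
N = 63981/33157 (N = 3 + 35490/(-33157) = 3 + 35490*(-1/33157) = 3 - 35490/33157 = 63981/33157 ≈ 1.9296)
r = 546 (r = 7*((-6 + 4*(-3)) - 24*(-4)) = 7*((-6 - 12) + 96) = 7*(-18 + 96) = 7*78 = 546)
N - (-78*r - 92) = 63981/33157 - (-78*546 - 92) = 63981/33157 - (-42588 - 92) = 63981/33157 - 1*(-42680) = 63981/33157 + 42680 = 1415204741/33157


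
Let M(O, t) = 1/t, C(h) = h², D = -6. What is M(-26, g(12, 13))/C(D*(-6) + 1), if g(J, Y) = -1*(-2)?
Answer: 1/2738 ≈ 0.00036523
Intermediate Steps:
g(J, Y) = 2
M(-26, g(12, 13))/C(D*(-6) + 1) = 1/(2*((-6*(-6) + 1)²)) = 1/(2*((36 + 1)²)) = 1/(2*(37²)) = (½)/1369 = (½)*(1/1369) = 1/2738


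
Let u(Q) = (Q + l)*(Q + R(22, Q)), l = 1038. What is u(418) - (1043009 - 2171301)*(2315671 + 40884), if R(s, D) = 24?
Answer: 2658882797612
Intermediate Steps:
u(Q) = (24 + Q)*(1038 + Q) (u(Q) = (Q + 1038)*(Q + 24) = (1038 + Q)*(24 + Q) = (24 + Q)*(1038 + Q))
u(418) - (1043009 - 2171301)*(2315671 + 40884) = (24912 + 418² + 1062*418) - (1043009 - 2171301)*(2315671 + 40884) = (24912 + 174724 + 443916) - (-1128292)*2356555 = 643552 - 1*(-2658882154060) = 643552 + 2658882154060 = 2658882797612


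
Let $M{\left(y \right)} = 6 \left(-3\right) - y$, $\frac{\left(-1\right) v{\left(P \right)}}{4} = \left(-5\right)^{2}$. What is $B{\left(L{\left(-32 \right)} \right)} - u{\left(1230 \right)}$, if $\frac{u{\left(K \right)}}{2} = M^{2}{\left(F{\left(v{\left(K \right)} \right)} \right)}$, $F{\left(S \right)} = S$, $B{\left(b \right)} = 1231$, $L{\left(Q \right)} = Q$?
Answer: $-12217$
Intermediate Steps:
$v{\left(P \right)} = -100$ ($v{\left(P \right)} = - 4 \left(-5\right)^{2} = \left(-4\right) 25 = -100$)
$M{\left(y \right)} = -18 - y$
$u{\left(K \right)} = 13448$ ($u{\left(K \right)} = 2 \left(-18 - -100\right)^{2} = 2 \left(-18 + 100\right)^{2} = 2 \cdot 82^{2} = 2 \cdot 6724 = 13448$)
$B{\left(L{\left(-32 \right)} \right)} - u{\left(1230 \right)} = 1231 - 13448 = -12217$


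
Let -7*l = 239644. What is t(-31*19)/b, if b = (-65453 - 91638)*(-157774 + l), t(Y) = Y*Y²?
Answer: -1430355283/211140043642 ≈ -0.0067744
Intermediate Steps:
l = -239644/7 (l = -⅐*239644 = -239644/7 ≈ -34235.)
t(Y) = Y³
b = 211140043642/7 (b = (-65453 - 91638)*(-157774 - 239644/7) = -157091*(-1344062/7) = 211140043642/7 ≈ 3.0163e+10)
t(-31*19)/b = (-31*19)³/(211140043642/7) = (-589)³*(7/211140043642) = -204336469*7/211140043642 = -1430355283/211140043642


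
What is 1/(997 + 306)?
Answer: 1/1303 ≈ 0.00076746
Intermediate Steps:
1/(997 + 306) = 1/1303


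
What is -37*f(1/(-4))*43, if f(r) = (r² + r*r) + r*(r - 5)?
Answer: -36593/16 ≈ -2287.1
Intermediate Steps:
f(r) = 2*r² + r*(-5 + r) (f(r) = (r² + r²) + r*(-5 + r) = 2*r² + r*(-5 + r))
-37*f(1/(-4))*43 = -37*(-5 + 3/(-4))/(-4)*43 = -(-37)*(-5 + 3*(-¼))/4*43 = -(-37)*(-5 - ¾)/4*43 = -(-37)*(-23)/(4*4)*43 = -37*23/16*43 = -851/16*43 = -36593/16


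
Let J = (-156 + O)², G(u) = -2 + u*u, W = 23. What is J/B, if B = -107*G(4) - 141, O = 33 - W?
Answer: -21316/1639 ≈ -13.005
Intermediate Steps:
G(u) = -2 + u²
O = 10 (O = 33 - 1*23 = 33 - 23 = 10)
J = 21316 (J = (-156 + 10)² = (-146)² = 21316)
B = -1639 (B = -107*(-2 + 4²) - 141 = -107*(-2 + 16) - 141 = -107*14 - 141 = -1498 - 141 = -1639)
J/B = 21316/(-1639) = 21316*(-1/1639) = -21316/1639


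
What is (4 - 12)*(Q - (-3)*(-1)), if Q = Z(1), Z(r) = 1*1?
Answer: 16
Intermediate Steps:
Z(r) = 1
Q = 1
(4 - 12)*(Q - (-3)*(-1)) = (4 - 12)*(1 - (-3)*(-1)) = -8*(1 - 1*3) = -8*(1 - 3) = -8*(-2) = 16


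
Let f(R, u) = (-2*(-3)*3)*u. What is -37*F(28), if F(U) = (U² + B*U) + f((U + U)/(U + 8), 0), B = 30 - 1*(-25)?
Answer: -85988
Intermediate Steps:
f(R, u) = 18*u (f(R, u) = (6*3)*u = 18*u)
B = 55 (B = 30 + 25 = 55)
F(U) = U² + 55*U (F(U) = (U² + 55*U) + 18*0 = (U² + 55*U) + 0 = U² + 55*U)
-37*F(28) = -1036*(55 + 28) = -1036*83 = -37*2324 = -85988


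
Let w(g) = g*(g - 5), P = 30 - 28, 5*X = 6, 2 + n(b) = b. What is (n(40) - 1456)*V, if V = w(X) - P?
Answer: 232552/25 ≈ 9302.1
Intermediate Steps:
n(b) = -2 + b
X = 6/5 (X = (1/5)*6 = 6/5 ≈ 1.2000)
P = 2
w(g) = g*(-5 + g)
V = -164/25 (V = 6*(-5 + 6/5)/5 - 1*2 = (6/5)*(-19/5) - 2 = -114/25 - 2 = -164/25 ≈ -6.5600)
(n(40) - 1456)*V = ((-2 + 40) - 1456)*(-164/25) = (38 - 1456)*(-164/25) = -1418*(-164/25) = 232552/25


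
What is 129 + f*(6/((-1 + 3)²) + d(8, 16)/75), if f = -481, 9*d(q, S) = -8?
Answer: -792179/1350 ≈ -586.80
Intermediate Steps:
d(q, S) = -8/9 (d(q, S) = (⅑)*(-8) = -8/9)
129 + f*(6/((-1 + 3)²) + d(8, 16)/75) = 129 - 481*(6/((-1 + 3)²) - 8/9/75) = 129 - 481*(6/(2²) - 8/9*1/75) = 129 - 481*(6/4 - 8/675) = 129 - 481*(6*(¼) - 8/675) = 129 - 481*(3/2 - 8/675) = 129 - 481*2009/1350 = 129 - 966329/1350 = -792179/1350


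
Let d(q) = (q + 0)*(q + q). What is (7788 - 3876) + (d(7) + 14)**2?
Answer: 16456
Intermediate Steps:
d(q) = 2*q**2 (d(q) = q*(2*q) = 2*q**2)
(7788 - 3876) + (d(7) + 14)**2 = (7788 - 3876) + (2*7**2 + 14)**2 = 3912 + (2*49 + 14)**2 = 3912 + (98 + 14)**2 = 3912 + 112**2 = 3912 + 12544 = 16456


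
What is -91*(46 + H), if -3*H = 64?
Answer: -6734/3 ≈ -2244.7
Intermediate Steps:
H = -64/3 (H = -⅓*64 = -64/3 ≈ -21.333)
-91*(46 + H) = -91*(46 - 64/3) = -91*74/3 = -6734/3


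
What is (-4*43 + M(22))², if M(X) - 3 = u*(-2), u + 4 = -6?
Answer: 22201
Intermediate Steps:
u = -10 (u = -4 - 6 = -10)
M(X) = 23 (M(X) = 3 - 10*(-2) = 3 + 20 = 23)
(-4*43 + M(22))² = (-4*43 + 23)² = (-172 + 23)² = (-149)² = 22201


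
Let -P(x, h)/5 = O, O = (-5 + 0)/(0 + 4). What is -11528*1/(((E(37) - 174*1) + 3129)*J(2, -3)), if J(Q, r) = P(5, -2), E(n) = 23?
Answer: -23056/37225 ≈ -0.61937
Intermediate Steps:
O = -5/4 ≈ -1.2500
P(x, h) = 25/4 (P(x, h) = -5*(-5/4) = 25/4)
J(Q, r) = 25/4
-11528*1/(((E(37) - 174*1) + 3129)*J(2, -3)) = -11528*4/(25*((23 - 174*1) + 3129)) = -11528*4/(25*((23 - 174) + 3129)) = -11528*4/(25*(-151 + 3129)) = -11528/(2978*(25/4)) = -11528/37225/2 = -11528*2/37225 = -23056/37225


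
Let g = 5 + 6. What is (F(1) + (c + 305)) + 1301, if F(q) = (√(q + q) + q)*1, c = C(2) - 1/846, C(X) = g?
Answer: 1368827/846 + √2 ≈ 1619.4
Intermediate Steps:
g = 11
C(X) = 11
c = 9305/846 (c = 11 - 1/846 = 9305/846 ≈ 10.999)
F(q) = q + √2*√q (F(q) = (√(2*q) + q)*1 = (√2*√q + q)*1 = (q + √2*√q)*1 = q + √2*√q)
(F(1) + (c + 305)) + 1301 = ((1 + √2*√1) + (9305/846 + 305)) + 1301 = ((1 + √2*1) + 267335/846) + 1301 = ((1 + √2) + 267335/846) + 1301 = (268181/846 + √2) + 1301 = 1368827/846 + √2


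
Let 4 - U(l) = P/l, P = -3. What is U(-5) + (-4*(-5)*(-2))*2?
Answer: -383/5 ≈ -76.600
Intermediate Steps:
U(l) = 4 + 3/l (U(l) = 4 - (-3)/l = 4 + 3/l)
U(-5) + (-4*(-5)*(-2))*2 = (4 + 3/(-5)) + (-4*(-5)*(-2))*2 = (4 + 3*(-⅕)) + (20*(-2))*2 = (4 - ⅗) - 40*2 = 17/5 - 80 = -383/5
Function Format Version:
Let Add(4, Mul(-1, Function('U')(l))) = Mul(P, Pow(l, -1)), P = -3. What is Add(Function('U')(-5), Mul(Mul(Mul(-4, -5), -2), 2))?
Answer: Rational(-383, 5) ≈ -76.600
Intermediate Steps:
Function('U')(l) = Add(4, Mul(3, Pow(l, -1))) (Function('U')(l) = Add(4, Mul(-1, Mul(-3, Pow(l, -1)))) = Add(4, Mul(3, Pow(l, -1))))
Add(Function('U')(-5), Mul(Mul(Mul(-4, -5), -2), 2)) = Add(Add(4, Mul(3, Pow(-5, -1))), Mul(Mul(Mul(-4, -5), -2), 2)) = Add(Add(4, Mul(3, Rational(-1, 5))), Mul(Mul(20, -2), 2)) = Add(Add(4, Rational(-3, 5)), Mul(-40, 2)) = Add(Rational(17, 5), -80) = Rational(-383, 5)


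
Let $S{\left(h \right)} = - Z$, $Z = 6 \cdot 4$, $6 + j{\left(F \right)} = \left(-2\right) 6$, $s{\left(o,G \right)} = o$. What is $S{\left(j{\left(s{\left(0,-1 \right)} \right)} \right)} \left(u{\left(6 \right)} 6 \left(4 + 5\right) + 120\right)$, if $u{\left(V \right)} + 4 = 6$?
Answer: $-5472$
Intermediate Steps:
$j{\left(F \right)} = -18$ ($j{\left(F \right)} = -6 - 12 = -18$)
$Z = 24$
$u{\left(V \right)} = 2$ ($u{\left(V \right)} = -4 + 6 = 2$)
$S{\left(h \right)} = -24$ ($S{\left(h \right)} = \left(-1\right) 24 = -24$)
$S{\left(j{\left(s{\left(0,-1 \right)} \right)} \right)} \left(u{\left(6 \right)} 6 \left(4 + 5\right) + 120\right) = - 24 \left(2 \cdot 6 \left(4 + 5\right) + 120\right) = - 24 \left(12 \cdot 9 + 120\right) = - 24 \left(108 + 120\right) = \left(-24\right) 228 = -5472$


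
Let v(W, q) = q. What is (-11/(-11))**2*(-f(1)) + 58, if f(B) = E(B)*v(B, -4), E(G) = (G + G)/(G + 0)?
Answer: 66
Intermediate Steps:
E(G) = 2 (E(G) = (2*G)/G = 2)
f(B) = -8 (f(B) = 2*(-4) = -8)
(-11/(-11))**2*(-f(1)) + 58 = (-11/(-11))**2*(-1*(-8)) + 58 = (-11*(-1/11))**2*8 + 58 = 1**2*8 + 58 = 1*8 + 58 = 8 + 58 = 66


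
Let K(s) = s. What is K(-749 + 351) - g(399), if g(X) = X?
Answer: -797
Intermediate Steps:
K(-749 + 351) - g(399) = (-749 + 351) - 1*399 = -398 - 399 = -797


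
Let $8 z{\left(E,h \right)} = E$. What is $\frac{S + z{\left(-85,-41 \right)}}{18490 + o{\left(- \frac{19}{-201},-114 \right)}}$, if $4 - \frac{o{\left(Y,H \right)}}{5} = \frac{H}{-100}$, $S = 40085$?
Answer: $\frac{534325}{246724} \approx 2.1657$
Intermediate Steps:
$z{\left(E,h \right)} = \frac{E}{8}$
$o{\left(Y,H \right)} = 20 + \frac{H}{20}$ ($o{\left(Y,H \right)} = 20 - 5 \frac{H}{-100} = 20 - 5 H \left(- \frac{1}{100}\right) = 20 - 5 \left(- \frac{H}{100}\right) = 20 + \frac{H}{20}$)
$\frac{S + z{\left(-85,-41 \right)}}{18490 + o{\left(- \frac{19}{-201},-114 \right)}} = \frac{40085 + \frac{1}{8} \left(-85\right)}{18490 + \left(20 + \frac{1}{20} \left(-114\right)\right)} = \frac{40085 - \frac{85}{8}}{18490 + \left(20 - \frac{57}{10}\right)} = \frac{320595}{8 \left(18490 + \frac{143}{10}\right)} = \frac{320595}{8 \cdot \frac{185043}{10}} = \frac{320595}{8} \cdot \frac{10}{185043} = \frac{534325}{246724}$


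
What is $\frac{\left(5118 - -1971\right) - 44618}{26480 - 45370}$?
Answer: $\frac{37529}{18890} \approx 1.9867$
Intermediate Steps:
$\frac{\left(5118 - -1971\right) - 44618}{26480 - 45370} = \frac{\left(5118 + 1971\right) - 44618}{-18890} = \left(7089 - 44618\right) \left(- \frac{1}{18890}\right) = \left(-37529\right) \left(- \frac{1}{18890}\right) = \frac{37529}{18890}$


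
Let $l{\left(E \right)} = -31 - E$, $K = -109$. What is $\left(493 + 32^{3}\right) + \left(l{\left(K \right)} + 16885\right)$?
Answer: $50224$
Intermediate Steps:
$\left(493 + 32^{3}\right) + \left(l{\left(K \right)} + 16885\right) = \left(493 + 32^{3}\right) + \left(\left(-31 - -109\right) + 16885\right) = \left(493 + 32768\right) + \left(\left(-31 + 109\right) + 16885\right) = 33261 + \left(78 + 16885\right) = 33261 + 16963 = 50224$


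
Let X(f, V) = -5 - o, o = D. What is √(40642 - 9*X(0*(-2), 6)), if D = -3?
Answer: 2*√10165 ≈ 201.64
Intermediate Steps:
o = -3
X(f, V) = -2 (X(f, V) = -5 - 1*(-3) = -5 + 3 = -2)
√(40642 - 9*X(0*(-2), 6)) = √(40642 - 9*(-2)) = √(40642 + 18) = √40660 = 2*√10165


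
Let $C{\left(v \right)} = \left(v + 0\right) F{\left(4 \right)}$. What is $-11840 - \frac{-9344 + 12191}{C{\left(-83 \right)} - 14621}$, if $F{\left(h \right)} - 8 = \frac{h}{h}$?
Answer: $- \frac{181954273}{15368} \approx -11840.0$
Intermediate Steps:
$F{\left(h \right)} = 9$ ($F{\left(h \right)} = 8 + \frac{h}{h} = 8 + 1 = 9$)
$C{\left(v \right)} = 9 v$ ($C{\left(v \right)} = \left(v + 0\right) 9 = v 9 = 9 v$)
$-11840 - \frac{-9344 + 12191}{C{\left(-83 \right)} - 14621} = -11840 - \frac{-9344 + 12191}{9 \left(-83\right) - 14621} = -11840 - \frac{2847}{-747 - 14621} = -11840 - \frac{2847}{-15368} = -11840 - 2847 \left(- \frac{1}{15368}\right) = -11840 - - \frac{2847}{15368} = -11840 + \frac{2847}{15368} = - \frac{181954273}{15368}$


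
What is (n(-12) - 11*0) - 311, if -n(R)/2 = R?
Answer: -287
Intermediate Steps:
n(R) = -2*R
(n(-12) - 11*0) - 311 = (-2*(-12) - 11*0) - 311 = (24 + 0) - 311 = 24 - 311 = -287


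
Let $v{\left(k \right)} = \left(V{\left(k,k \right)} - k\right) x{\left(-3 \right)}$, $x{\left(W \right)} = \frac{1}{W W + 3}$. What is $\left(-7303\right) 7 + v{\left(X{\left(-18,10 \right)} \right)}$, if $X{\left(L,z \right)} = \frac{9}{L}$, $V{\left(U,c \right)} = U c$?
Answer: $- \frac{817935}{16} \approx -51121.0$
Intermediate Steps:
$x{\left(W \right)} = \frac{1}{3 + W^{2}}$ ($x{\left(W \right)} = \frac{1}{W^{2} + 3} = \frac{1}{3 + W^{2}}$)
$v{\left(k \right)} = - \frac{k}{12} + \frac{k^{2}}{12}$ ($v{\left(k \right)} = \frac{k k - k}{3 + \left(-3\right)^{2}} = \frac{k^{2} - k}{3 + 9} = \frac{k^{2} - k}{12} = \left(k^{2} - k\right) \frac{1}{12} = - \frac{k}{12} + \frac{k^{2}}{12}$)
$\left(-7303\right) 7 + v{\left(X{\left(-18,10 \right)} \right)} = \left(-7303\right) 7 + \frac{\frac{9}{-18} \left(-1 + \frac{9}{-18}\right)}{12} = -51121 + \frac{9 \left(- \frac{1}{18}\right) \left(-1 + 9 \left(- \frac{1}{18}\right)\right)}{12} = -51121 + \frac{1}{12} \left(- \frac{1}{2}\right) \left(-1 - \frac{1}{2}\right) = -51121 + \frac{1}{12} \left(- \frac{1}{2}\right) \left(- \frac{3}{2}\right) = -51121 + \frac{1}{16} = - \frac{817935}{16}$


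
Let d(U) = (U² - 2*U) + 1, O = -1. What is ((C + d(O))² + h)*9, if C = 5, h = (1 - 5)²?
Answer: 873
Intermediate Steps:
h = 16 (h = (-4)² = 16)
d(U) = 1 + U² - 2*U
((C + d(O))² + h)*9 = ((5 + (1 + (-1)² - 2*(-1)))² + 16)*9 = ((5 + (1 + 1 + 2))² + 16)*9 = ((5 + 4)² + 16)*9 = (9² + 16)*9 = (81 + 16)*9 = 97*9 = 873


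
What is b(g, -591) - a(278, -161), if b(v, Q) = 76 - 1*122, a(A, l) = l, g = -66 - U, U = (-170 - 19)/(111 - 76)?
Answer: 115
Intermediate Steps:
U = -27/5 (U = -189/35 = -189*1/35 = -27/5 ≈ -5.4000)
g = -303/5 (g = -66 - 1*(-27/5) = -66 + 27/5 = -303/5 ≈ -60.600)
b(v, Q) = -46 (b(v, Q) = 76 - 122 = -46)
b(g, -591) - a(278, -161) = -46 - 1*(-161) = -46 + 161 = 115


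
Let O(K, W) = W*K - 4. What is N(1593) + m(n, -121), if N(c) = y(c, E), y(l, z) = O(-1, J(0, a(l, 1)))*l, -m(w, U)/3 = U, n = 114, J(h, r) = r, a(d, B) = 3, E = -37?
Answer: -10788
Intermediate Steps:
O(K, W) = -4 + K*W (O(K, W) = K*W - 4 = -4 + K*W)
m(w, U) = -3*U
y(l, z) = -7*l (y(l, z) = (-4 - 1*3)*l = (-4 - 3)*l = -7*l)
N(c) = -7*c
N(1593) + m(n, -121) = -7*1593 - 3*(-121) = -11151 + 363 = -10788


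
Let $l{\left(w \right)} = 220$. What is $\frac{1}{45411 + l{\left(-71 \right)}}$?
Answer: $\frac{1}{45631} \approx 2.1915 \cdot 10^{-5}$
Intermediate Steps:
$\frac{1}{45411 + l{\left(-71 \right)}} = \frac{1}{45411 + 220} = \frac{1}{45631}$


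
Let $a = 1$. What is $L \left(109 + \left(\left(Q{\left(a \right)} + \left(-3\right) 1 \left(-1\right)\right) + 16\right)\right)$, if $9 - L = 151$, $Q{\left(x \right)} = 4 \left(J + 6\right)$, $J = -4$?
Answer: $-19312$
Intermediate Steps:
$Q{\left(x \right)} = 8$ ($Q{\left(x \right)} = 4 \left(-4 + 6\right) = 4 \cdot 2 = 8$)
$L = -142$ ($L = 9 - 151 = -142$)
$L \left(109 + \left(\left(Q{\left(a \right)} + \left(-3\right) 1 \left(-1\right)\right) + 16\right)\right) = - 142 \left(109 + \left(\left(8 + \left(-3\right) 1 \left(-1\right)\right) + 16\right)\right) = - 142 \left(109 + \left(\left(8 - -3\right) + 16\right)\right) = - 142 \left(109 + \left(\left(8 + 3\right) + 16\right)\right) = - 142 \left(109 + \left(11 + 16\right)\right) = - 142 \left(109 + 27\right) = \left(-142\right) 136 = -19312$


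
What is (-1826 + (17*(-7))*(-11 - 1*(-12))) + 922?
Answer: -1023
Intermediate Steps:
(-1826 + (17*(-7))*(-11 - 1*(-12))) + 922 = (-1826 - 119*(-11 + 12)) + 922 = (-1826 - 119*1) + 922 = (-1826 - 119) + 922 = -1945 + 922 = -1023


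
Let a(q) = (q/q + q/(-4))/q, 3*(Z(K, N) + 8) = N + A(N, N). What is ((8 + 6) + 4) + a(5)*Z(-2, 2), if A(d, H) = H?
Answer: 55/3 ≈ 18.333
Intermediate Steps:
Z(K, N) = -8 + 2*N/3 (Z(K, N) = -8 + (N + N)/3 = -8 + (2*N)/3 = -8 + 2*N/3)
a(q) = (1 - q/4)/q (a(q) = (1 + q*(-¼))/q = (1 - q/4)/q)
((8 + 6) + 4) + a(5)*Z(-2, 2) = ((8 + 6) + 4) + ((¼)*(4 - 1*5)/5)*(-8 + (⅔)*2) = (14 + 4) + ((¼)*(⅕)*(4 - 5))*(-8 + 4/3) = 18 + ((¼)*(⅕)*(-1))*(-20/3) = 18 - 1/20*(-20/3) = 18 + ⅓ = 55/3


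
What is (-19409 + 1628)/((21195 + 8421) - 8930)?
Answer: -17781/20686 ≈ -0.85957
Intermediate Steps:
(-19409 + 1628)/((21195 + 8421) - 8930) = -17781/(29616 - 8930) = -17781/20686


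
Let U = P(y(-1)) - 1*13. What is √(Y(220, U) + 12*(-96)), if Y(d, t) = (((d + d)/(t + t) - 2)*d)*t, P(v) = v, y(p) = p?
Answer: 4*√3338 ≈ 231.10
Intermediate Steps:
U = -14 (U = -1 - 1*13 = -1 - 13 = -14)
Y(d, t) = d*t*(-2 + d/t) (Y(d, t) = (((2*d)/((2*t)) - 2)*d)*t = (((2*d)*(1/(2*t)) - 2)*d)*t = ((d/t - 2)*d)*t = ((-2 + d/t)*d)*t = (d*(-2 + d/t))*t = d*t*(-2 + d/t))
√(Y(220, U) + 12*(-96)) = √(220*(220 - 2*(-14)) + 12*(-96)) = √(220*(220 + 28) - 1152) = √(220*248 - 1152) = √(54560 - 1152) = √53408 = 4*√3338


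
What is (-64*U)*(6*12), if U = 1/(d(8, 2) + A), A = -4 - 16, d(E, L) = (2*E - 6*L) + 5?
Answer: 4608/11 ≈ 418.91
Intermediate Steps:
d(E, L) = 5 - 6*L + 2*E (d(E, L) = (-6*L + 2*E) + 5 = 5 - 6*L + 2*E)
A = -20
U = -1/11 (U = 1/((5 - 6*2 + 2*8) - 20) = 1/((5 - 12 + 16) - 20) = 1/(9 - 20) = 1/(-11) = -1/11 ≈ -0.090909)
(-64*U)*(6*12) = (-64*(-1/11))*(6*12) = (64/11)*72 = 4608/11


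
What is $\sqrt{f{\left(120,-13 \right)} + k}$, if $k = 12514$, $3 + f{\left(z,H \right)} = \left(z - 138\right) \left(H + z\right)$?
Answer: $\sqrt{10585} \approx 102.88$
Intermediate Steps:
$f{\left(z,H \right)} = -3 + \left(-138 + z\right) \left(H + z\right)$ ($f{\left(z,H \right)} = -3 + \left(z - 138\right) \left(H + z\right) = -3 + \left(-138 + z\right) \left(H + z\right)$)
$\sqrt{f{\left(120,-13 \right)} + k} = \sqrt{\left(-3 + 120^{2} - -1794 - 16560 - 1560\right) + 12514} = \sqrt{\left(-3 + 14400 + 1794 - 16560 - 1560\right) + 12514} = \sqrt{-1929 + 12514} = \sqrt{10585}$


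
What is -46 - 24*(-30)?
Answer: 674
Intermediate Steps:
-46 - 24*(-30) = -46 + 720 = 674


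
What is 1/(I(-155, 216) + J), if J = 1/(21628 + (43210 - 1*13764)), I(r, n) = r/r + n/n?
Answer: 51074/102149 ≈ 0.50000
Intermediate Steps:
I(r, n) = 2 (I(r, n) = 1 + 1 = 2)
J = 1/51074 (J = 1/(21628 + (43210 - 13764)) = 1/(21628 + 29446) = 1/51074 ≈ 1.9579e-5)
1/(I(-155, 216) + J) = 1/(2 + 1/51074) = 1/(102149/51074) = 51074/102149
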